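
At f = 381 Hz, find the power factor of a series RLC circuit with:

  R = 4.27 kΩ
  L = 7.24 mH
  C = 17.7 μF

Step 1 — Angular frequency: ω = 2π·f = 2π·381 = 2394 rad/s.
Step 2 — Component impedances:
  R: Z = R = 4270 Ω
  L: Z = jωL = j·2394·0.00724 = 0 + j17.33 Ω
  C: Z = 1/(jωC) = -j/(ω·C) = 0 - j23.6 Ω
Step 3 — Series combination: Z_total = R + L + C = 4270 - j6.269 Ω = 4270∠-0.1° Ω.
Step 4 — Power factor: PF = cos(φ) = Re(Z)/|Z| = 4270/4270 = 1.
Step 5 — Type: Im(Z) = -6.269 ⇒ leading (phase φ = -0.1°).

PF = 1 (leading, φ = -0.1°)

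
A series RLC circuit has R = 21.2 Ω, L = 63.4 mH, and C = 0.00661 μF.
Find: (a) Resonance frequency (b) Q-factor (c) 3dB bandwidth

Step 1 — Resonance: ω₀ = 1/√(LC) = 1/√(0.0634·6.61e-09) = 4.885e+04 rad/s.
Step 2 — f₀ = ω₀/(2π) = 7775 Hz.
Step 3 — Series Q: Q = ω₀L/R = 4.885e+04·0.0634/21.2 = 146.1.
Step 4 — Bandwidth: Δω = ω₀/Q = 334.4 rad/s; BW = Δω/(2π) = 53.22 Hz.

(a) f₀ = 7775 Hz  (b) Q = 146.1  (c) BW = 53.22 Hz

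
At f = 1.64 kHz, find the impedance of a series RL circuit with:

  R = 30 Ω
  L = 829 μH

Step 1 — Angular frequency: ω = 2π·f = 2π·1640 = 1.03e+04 rad/s.
Step 2 — Component impedances:
  R: Z = R = 30 Ω
  L: Z = jωL = j·1.03e+04·0.000829 = 0 + j8.542 Ω
Step 3 — Series combination: Z_total = R + L = 30 + j8.542 Ω = 31.19∠15.9° Ω.

Z = 30 + j8.542 Ω = 31.19∠15.9° Ω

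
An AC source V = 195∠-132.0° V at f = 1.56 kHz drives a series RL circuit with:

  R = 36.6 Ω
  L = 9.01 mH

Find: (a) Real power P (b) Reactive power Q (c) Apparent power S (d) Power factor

Step 1 — Angular frequency: ω = 2π·f = 2π·1560 = 9802 rad/s.
Step 2 — Component impedances:
  R: Z = R = 36.6 Ω
  L: Z = jωL = j·9802·0.00901 = 0 + j88.31 Ω
Step 3 — Series combination: Z_total = R + L = 36.6 + j88.31 Ω = 95.6∠67.5° Ω.
Step 4 — Source phasor: V = 195∠-132.0° V = -130.5 - j144.9 V.
Step 5 — Current: I = V / Z = -1.923 + j0.6805 A = 2.04∠160.5° A.
Step 6 — Complex power: S = V·I* = 152.3 + j367.5 VA.
Step 7 — Real power: P = Re(S) = 152.3 W.
Step 8 — Reactive power: Q = Im(S) = 367.5 VAR.
Step 9 — Apparent power: |S| = 397.8 VA.
Step 10 — Power factor: PF = P/|S| = 0.3829 (lagging).

(a) P = 152.3 W  (b) Q = 367.5 VAR  (c) S = 397.8 VA  (d) PF = 0.3829 (lagging)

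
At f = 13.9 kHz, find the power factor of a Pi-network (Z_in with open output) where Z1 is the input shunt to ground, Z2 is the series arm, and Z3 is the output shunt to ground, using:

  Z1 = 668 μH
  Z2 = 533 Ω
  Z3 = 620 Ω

Step 1 — Angular frequency: ω = 2π·f = 2π·1.39e+04 = 8.734e+04 rad/s.
Step 2 — Component impedances:
  Z1: Z = jωL = j·8.734e+04·0.000668 = 0 + j58.34 Ω
  Z2: Z = R = 533 Ω
  Z3: Z = R = 620 Ω
Step 3 — With open output, the series arm Z2 and the output shunt Z3 appear in series to ground: Z2 + Z3 = 1153 Ω.
Step 4 — Parallel with input shunt Z1: Z_in = Z1 || (Z2 + Z3) = 2.944 + j58.19 Ω = 58.27∠87.1° Ω.
Step 5 — Power factor: PF = cos(φ) = Re(Z)/|Z| = 2.9444/58.266 = 0.05053.
Step 6 — Type: Im(Z) = 58.19 ⇒ lagging (phase φ = 87.1°).

PF = 0.05053 (lagging, φ = 87.1°)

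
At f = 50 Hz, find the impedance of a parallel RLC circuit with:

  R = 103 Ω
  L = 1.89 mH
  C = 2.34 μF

Step 1 — Angular frequency: ω = 2π·f = 2π·50 = 314.2 rad/s.
Step 2 — Component impedances:
  R: Z = R = 103 Ω
  L: Z = jωL = j·314.2·0.00189 = 0 + j0.5938 Ω
  C: Z = 1/(jωC) = -j/(ω·C) = 0 - j1360 Ω
Step 3 — Parallel combination: 1/Z_total = 1/R + 1/L + 1/C; Z_total = 0.003426 + j0.594 Ω = 0.594∠89.7° Ω.

Z = 0.003426 + j0.594 Ω = 0.594∠89.7° Ω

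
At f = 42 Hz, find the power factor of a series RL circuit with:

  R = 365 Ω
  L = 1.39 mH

Step 1 — Angular frequency: ω = 2π·f = 2π·42 = 263.9 rad/s.
Step 2 — Component impedances:
  R: Z = R = 365 Ω
  L: Z = jωL = j·263.9·0.00139 = 0 + j0.3668 Ω
Step 3 — Series combination: Z_total = R + L = 365 + j0.3668 Ω = 365∠0.1° Ω.
Step 4 — Power factor: PF = cos(φ) = Re(Z)/|Z| = 365/365 = 1.
Step 5 — Type: Im(Z) = 0.3668 ⇒ lagging (phase φ = 0.1°).

PF = 1 (lagging, φ = 0.1°)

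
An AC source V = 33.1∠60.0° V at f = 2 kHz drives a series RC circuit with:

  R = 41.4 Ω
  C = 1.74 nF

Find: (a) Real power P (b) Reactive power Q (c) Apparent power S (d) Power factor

Step 1 — Angular frequency: ω = 2π·f = 2π·2000 = 1.257e+04 rad/s.
Step 2 — Component impedances:
  R: Z = R = 41.4 Ω
  C: Z = 1/(jωC) = -j/(ω·C) = 0 - j4.573e+04 Ω
Step 3 — Series combination: Z_total = R + C = 41.4 - j4.573e+04 Ω = 4.573e+04∠-89.9° Ω.
Step 4 — Source phasor: V = 33.1∠60.0° V = 16.55 + j28.67 V.
Step 5 — Current: I = V / Z = -0.0006265 + j0.0003624 A = 0.0007237∠149.9° A.
Step 6 — Complex power: S = V·I* = 2.169e-05 - j0.02396 VA.
Step 7 — Real power: P = Re(S) = 2.169e-05 W.
Step 8 — Reactive power: Q = Im(S) = -0.02396 VAR.
Step 9 — Apparent power: |S| = 0.02396 VA.
Step 10 — Power factor: PF = P/|S| = 0.0009052 (leading).

(a) P = 2.169e-05 W  (b) Q = -0.02396 VAR  (c) S = 0.02396 VA  (d) PF = 0.0009052 (leading)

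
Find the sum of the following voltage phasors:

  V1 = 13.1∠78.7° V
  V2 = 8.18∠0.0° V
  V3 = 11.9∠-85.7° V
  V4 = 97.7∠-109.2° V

Step 1 — Convert each phasor to rectangular form:
  V1 = 13.1·(cos(78.7°) + j·sin(78.7°)) = 2.567 + j12.85 V
  V2 = 8.18·(cos(0.0°) + j·sin(0.0°)) = 8.18 V
  V3 = 11.9·(cos(-85.7°) + j·sin(-85.7°)) = 0.8922 - j11.87 V
  V4 = 97.7·(cos(-109.2°) + j·sin(-109.2°)) = -32.13 - j92.27 V
Step 2 — Sum components: V_total = -20.49 - j91.29 V.
Step 3 — Convert to polar: |V_total| = 93.56 V, ∠V_total = -102.7°.

V_total = 93.56∠-102.7° V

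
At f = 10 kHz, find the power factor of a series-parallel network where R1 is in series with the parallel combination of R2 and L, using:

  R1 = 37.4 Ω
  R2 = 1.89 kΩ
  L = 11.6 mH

Step 1 — Angular frequency: ω = 2π·f = 2π·1e+04 = 6.283e+04 rad/s.
Step 2 — Component impedances:
  R1: Z = R = 37.4 Ω
  R2: Z = R = 1890 Ω
  L: Z = jωL = j·6.283e+04·0.0116 = 0 + j728.8 Ω
Step 3 — Parallel branch: R2 || L = 1/(1/R2 + 1/L) = 244.7 + j634.5 Ω.
Step 4 — Series with R1: Z_total = R1 + (R2 || L) = 282.1 + j634.5 Ω = 694.4∠66.0° Ω.
Step 5 — Power factor: PF = cos(φ) = Re(Z)/|Z| = 282.08/694.37 = 0.4062.
Step 6 — Type: Im(Z) = 634.5 ⇒ lagging (phase φ = 66.0°).

PF = 0.4062 (lagging, φ = 66.0°)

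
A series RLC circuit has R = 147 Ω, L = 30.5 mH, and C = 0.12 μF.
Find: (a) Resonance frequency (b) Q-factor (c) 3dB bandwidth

Step 1 — Resonance condition Im(Z)=0 gives ω₀ = 1/√(LC).
Step 2 — ω₀ = 1/√(0.0305·1.2e-07) = 1.653e+04 rad/s.
Step 3 — f₀ = ω₀/(2π) = 2631 Hz.
Step 4 — Series Q: Q = ω₀L/R = 1.653e+04·0.0305/147 = 3.43.
Step 5 — 3dB bandwidth: Δω = ω₀/Q = 4820 rad/s; BW = Δω/(2π) = 767.1 Hz.

(a) f₀ = 2631 Hz  (b) Q = 3.43  (c) BW = 767.1 Hz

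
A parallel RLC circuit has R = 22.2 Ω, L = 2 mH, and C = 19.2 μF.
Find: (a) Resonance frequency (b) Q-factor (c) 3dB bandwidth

Step 1 — Resonance: ω₀ = 1/√(LC) = 1/√(0.002·1.92e-05) = 5103 rad/s.
Step 2 — f₀ = ω₀/(2π) = 812.2 Hz.
Step 3 — Parallel Q: Q = R/(ω₀L) = 22.2/(5103·0.002) = 2.175.
Step 4 — Bandwidth: Δω = ω₀/Q = 2346 rad/s; BW = Δω/(2π) = 373.4 Hz.

(a) f₀ = 812.2 Hz  (b) Q = 2.175  (c) BW = 373.4 Hz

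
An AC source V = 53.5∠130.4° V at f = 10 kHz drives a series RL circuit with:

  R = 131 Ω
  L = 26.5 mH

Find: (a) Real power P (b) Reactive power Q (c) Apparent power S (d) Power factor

Step 1 — Angular frequency: ω = 2π·f = 2π·1e+04 = 6.283e+04 rad/s.
Step 2 — Component impedances:
  R: Z = R = 131 Ω
  L: Z = jωL = j·6.283e+04·0.0265 = 0 + j1665 Ω
Step 3 — Series combination: Z_total = R + L = 131 + j1665 Ω = 1670∠85.5° Ω.
Step 4 — Source phasor: V = 53.5∠130.4° V = -34.67 + j40.74 V.
Step 5 — Current: I = V / Z = 0.02269 + j0.02261 A = 0.03203∠44.9° A.
Step 6 — Complex power: S = V·I* = 0.1344 + j1.708 VA.
Step 7 — Real power: P = Re(S) = 0.1344 W.
Step 8 — Reactive power: Q = Im(S) = 1.708 VAR.
Step 9 — Apparent power: |S| = 1.714 VA.
Step 10 — Power factor: PF = P/|S| = 0.07843 (lagging).

(a) P = 0.1344 W  (b) Q = 1.708 VAR  (c) S = 1.714 VA  (d) PF = 0.07843 (lagging)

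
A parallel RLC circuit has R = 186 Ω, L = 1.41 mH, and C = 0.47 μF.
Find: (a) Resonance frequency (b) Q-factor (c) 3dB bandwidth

Step 1 — Resonance: ω₀ = 1/√(LC) = 1/√(0.00141·4.7e-07) = 3.885e+04 rad/s.
Step 2 — f₀ = ω₀/(2π) = 6182 Hz.
Step 3 — Parallel Q: Q = R/(ω₀L) = 186/(3.885e+04·0.00141) = 3.396.
Step 4 — Bandwidth: Δω = ω₀/Q = 1.144e+04 rad/s; BW = Δω/(2π) = 1821 Hz.

(a) f₀ = 6182 Hz  (b) Q = 3.396  (c) BW = 1821 Hz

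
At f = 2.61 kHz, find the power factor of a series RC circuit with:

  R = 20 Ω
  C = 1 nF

Step 1 — Angular frequency: ω = 2π·f = 2π·2610 = 1.64e+04 rad/s.
Step 2 — Component impedances:
  R: Z = R = 20 Ω
  C: Z = 1/(jωC) = -j/(ω·C) = 0 - j6.098e+04 Ω
Step 3 — Series combination: Z_total = R + C = 20 - j6.098e+04 Ω = 6.098e+04∠-90.0° Ω.
Step 4 — Power factor: PF = cos(φ) = Re(Z)/|Z| = 20/6.098e+04 = 0.000328.
Step 5 — Type: Im(Z) = -6.098e+04 ⇒ leading (phase φ = -90.0°).

PF = 0.000328 (leading, φ = -90.0°)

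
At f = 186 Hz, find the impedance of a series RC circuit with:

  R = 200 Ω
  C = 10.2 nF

Step 1 — Angular frequency: ω = 2π·f = 2π·186 = 1169 rad/s.
Step 2 — Component impedances:
  R: Z = R = 200 Ω
  C: Z = 1/(jωC) = -j/(ω·C) = 0 - j8.389e+04 Ω
Step 3 — Series combination: Z_total = R + C = 200 - j8.389e+04 Ω = 8.389e+04∠-89.9° Ω.

Z = 200 - j8.389e+04 Ω = 8.389e+04∠-89.9° Ω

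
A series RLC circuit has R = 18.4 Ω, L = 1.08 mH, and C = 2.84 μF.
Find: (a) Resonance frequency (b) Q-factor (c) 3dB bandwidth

Step 1 — Resonance condition Im(Z)=0 gives ω₀ = 1/√(LC).
Step 2 — ω₀ = 1/√(0.00108·2.84e-06) = 1.806e+04 rad/s.
Step 3 — f₀ = ω₀/(2π) = 2874 Hz.
Step 4 — Series Q: Q = ω₀L/R = 1.806e+04·0.00108/18.4 = 1.06.
Step 5 — 3dB bandwidth: Δω = ω₀/Q = 1.704e+04 rad/s; BW = Δω/(2π) = 2712 Hz.

(a) f₀ = 2874 Hz  (b) Q = 1.06  (c) BW = 2712 Hz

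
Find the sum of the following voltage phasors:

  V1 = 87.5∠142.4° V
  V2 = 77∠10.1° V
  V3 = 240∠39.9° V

Step 1 — Convert each phasor to rectangular form:
  V1 = 87.5·(cos(142.4°) + j·sin(142.4°)) = -69.33 + j53.39 V
  V2 = 77·(cos(10.1°) + j·sin(10.1°)) = 75.81 + j13.5 V
  V3 = 240·(cos(39.9°) + j·sin(39.9°)) = 184.1 + j153.9 V
Step 2 — Sum components: V_total = 190.6 + j220.8 V.
Step 3 — Convert to polar: |V_total| = 291.7 V, ∠V_total = 49.2°.

V_total = 291.7∠49.2° V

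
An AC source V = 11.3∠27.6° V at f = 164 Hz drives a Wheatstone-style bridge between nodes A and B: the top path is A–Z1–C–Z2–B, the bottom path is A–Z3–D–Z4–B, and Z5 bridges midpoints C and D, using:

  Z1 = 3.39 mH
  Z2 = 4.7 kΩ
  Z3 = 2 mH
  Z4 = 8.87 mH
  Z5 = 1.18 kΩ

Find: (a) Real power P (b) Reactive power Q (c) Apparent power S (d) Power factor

Step 1 — Angular frequency: ω = 2π·f = 2π·164 = 1030 rad/s.
Step 2 — Component impedances:
  Z1: Z = jωL = j·1030·0.00339 = 0 + j3.493 Ω
  Z2: Z = R = 4700 Ω
  Z3: Z = jωL = j·1030·0.002 = 0 + j2.061 Ω
  Z4: Z = jωL = j·1030·0.00887 = 0 + j9.14 Ω
  Z5: Z = R = 1180 Ω
Step 3 — Bridge requires nodal analysis (the Z5 bridge couples midpoints C and D, so the two paths cannot be reduced to a simple series/parallel combination). Setting node B to ground and injecting 1 A at node A, the 3-node admittance system at A, C, D solves to V_A = Z_AB = 0.03029 + j11.2 Ω = 11.2∠89.8° Ω.
Step 4 — Source phasor: V = 11.3∠27.6° V = 10.01 + j5.235 V.
Step 5 — Current: I = V / Z = 0.4698 - j0.8928 A = 1.009∠-62.2° A.
Step 6 — Complex power: S = V·I* = 0.03083 + j11.4 VA.
Step 7 — Real power: P = Re(S) = 0.03083 W.
Step 8 — Reactive power: Q = Im(S) = 11.4 VAR.
Step 9 — Apparent power: |S| = 11.4 VA.
Step 10 — Power factor: PF = P/|S| = 0.002704 (lagging).

(a) P = 0.03083 W  (b) Q = 11.4 VAR  (c) S = 11.4 VA  (d) PF = 0.002704 (lagging)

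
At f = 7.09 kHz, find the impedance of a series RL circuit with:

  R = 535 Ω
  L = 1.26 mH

Step 1 — Angular frequency: ω = 2π·f = 2π·7090 = 4.455e+04 rad/s.
Step 2 — Component impedances:
  R: Z = R = 535 Ω
  L: Z = jωL = j·4.455e+04·0.00126 = 0 + j56.13 Ω
Step 3 — Series combination: Z_total = R + L = 535 + j56.13 Ω = 537.9∠6.0° Ω.

Z = 535 + j56.13 Ω = 537.9∠6.0° Ω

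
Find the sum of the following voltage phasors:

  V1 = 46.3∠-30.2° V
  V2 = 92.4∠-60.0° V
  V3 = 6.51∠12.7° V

Step 1 — Convert each phasor to rectangular form:
  V1 = 46.3·(cos(-30.2°) + j·sin(-30.2°)) = 40.02 - j23.29 V
  V2 = 92.4·(cos(-60.0°) + j·sin(-60.0°)) = 46.2 - j80.02 V
  V3 = 6.51·(cos(12.7°) + j·sin(12.7°)) = 6.351 + j1.431 V
Step 2 — Sum components: V_total = 92.57 - j101.9 V.
Step 3 — Convert to polar: |V_total| = 137.7 V, ∠V_total = -47.7°.

V_total = 137.7∠-47.7° V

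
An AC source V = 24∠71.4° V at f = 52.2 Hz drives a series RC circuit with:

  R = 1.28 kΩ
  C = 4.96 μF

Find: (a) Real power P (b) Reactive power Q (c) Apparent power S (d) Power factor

Step 1 — Angular frequency: ω = 2π·f = 2π·52.2 = 328 rad/s.
Step 2 — Component impedances:
  R: Z = R = 1280 Ω
  C: Z = 1/(jωC) = -j/(ω·C) = 0 - j614.7 Ω
Step 3 — Series combination: Z_total = R + C = 1280 - j614.7 Ω = 1420∠-25.7° Ω.
Step 4 — Source phasor: V = 24∠71.4° V = 7.655 + j22.75 V.
Step 5 — Current: I = V / Z = -0.002075 + j0.01677 A = 0.0169∠97.1° A.
Step 6 — Complex power: S = V·I* = 0.3657 - j0.1756 VA.
Step 7 — Real power: P = Re(S) = 0.3657 W.
Step 8 — Reactive power: Q = Im(S) = -0.1756 VAR.
Step 9 — Apparent power: |S| = 0.4056 VA.
Step 10 — Power factor: PF = P/|S| = 0.9014 (leading).

(a) P = 0.3657 W  (b) Q = -0.1756 VAR  (c) S = 0.4056 VA  (d) PF = 0.9014 (leading)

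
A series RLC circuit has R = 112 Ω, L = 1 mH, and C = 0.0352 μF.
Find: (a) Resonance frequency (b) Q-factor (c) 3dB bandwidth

Step 1 — Resonance condition Im(Z)=0 gives ω₀ = 1/√(LC).
Step 2 — ω₀ = 1/√(0.001·3.52e-08) = 1.685e+05 rad/s.
Step 3 — f₀ = ω₀/(2π) = 2.683e+04 Hz.
Step 4 — Series Q: Q = ω₀L/R = 1.685e+05·0.001/112 = 1.505.
Step 5 — 3dB bandwidth: Δω = ω₀/Q = 1.12e+05 rad/s; BW = Δω/(2π) = 1.783e+04 Hz.

(a) f₀ = 2.683e+04 Hz  (b) Q = 1.505  (c) BW = 1.783e+04 Hz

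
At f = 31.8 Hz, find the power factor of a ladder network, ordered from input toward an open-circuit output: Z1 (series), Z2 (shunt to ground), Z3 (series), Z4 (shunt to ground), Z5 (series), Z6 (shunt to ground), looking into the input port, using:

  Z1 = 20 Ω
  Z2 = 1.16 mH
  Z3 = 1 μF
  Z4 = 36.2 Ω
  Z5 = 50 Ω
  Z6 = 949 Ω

Step 1 — Angular frequency: ω = 2π·f = 2π·31.8 = 199.8 rad/s.
Step 2 — Component impedances:
  Z1: Z = R = 20 Ω
  Z2: Z = jωL = j·199.8·0.00116 = 0 + j0.2318 Ω
  Z3: Z = 1/(jωC) = -j/(ω·C) = 0 - j5005 Ω
  Z4: Z = R = 36.2 Ω
  Z5: Z = R = 50 Ω
  Z6: Z = R = 949 Ω
Step 3 — Ladder network (open output): work backward from the far end, alternating series and parallel combinations. Z_in = 20 + j0.2318 Ω = 20∠0.7° Ω.
Step 4 — Power factor: PF = cos(φ) = Re(Z)/|Z| = 20/20.0013 = 0.9999.
Step 5 — Type: Im(Z) = 0.2318 ⇒ lagging (phase φ = 0.7°).

PF = 0.9999 (lagging, φ = 0.7°)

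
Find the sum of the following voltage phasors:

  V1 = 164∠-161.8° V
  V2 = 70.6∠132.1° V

Step 1 — Convert each phasor to rectangular form:
  V1 = 164·(cos(-161.8°) + j·sin(-161.8°)) = -155.8 - j51.22 V
  V2 = 70.6·(cos(132.1°) + j·sin(132.1°)) = -47.33 + j52.38 V
Step 2 — Sum components: V_total = -203.1 + j1.161 V.
Step 3 — Convert to polar: |V_total| = 203.1 V, ∠V_total = 179.7°.

V_total = 203.1∠179.7° V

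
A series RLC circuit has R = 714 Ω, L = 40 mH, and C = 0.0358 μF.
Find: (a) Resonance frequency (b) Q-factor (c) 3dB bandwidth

Step 1 — Resonance: ω₀ = 1/√(LC) = 1/√(0.04·3.58e-08) = 2.643e+04 rad/s.
Step 2 — f₀ = ω₀/(2π) = 4206 Hz.
Step 3 — Series Q: Q = ω₀L/R = 2.643e+04·0.04/714 = 1.48.
Step 4 — Bandwidth: Δω = ω₀/Q = 1.785e+04 rad/s; BW = Δω/(2π) = 2841 Hz.

(a) f₀ = 4206 Hz  (b) Q = 1.48  (c) BW = 2841 Hz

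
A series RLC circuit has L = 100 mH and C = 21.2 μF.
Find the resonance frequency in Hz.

Step 1 — Resonance condition Im(Z)=0 gives ω₀ = 1/√(LC).
Step 2 — ω₀ = 1/√(0.1·2.12e-05) = 686.8 rad/s.
Step 3 — f₀ = ω₀/(2π) = 109.3 Hz.

f₀ = 109.3 Hz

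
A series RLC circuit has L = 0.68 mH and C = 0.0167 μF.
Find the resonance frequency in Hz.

Step 1 — Resonance condition Im(Z)=0 gives ω₀ = 1/√(LC).
Step 2 — ω₀ = 1/√(0.00068·1.67e-08) = 2.967e+05 rad/s.
Step 3 — f₀ = ω₀/(2π) = 4.723e+04 Hz.

f₀ = 4.723e+04 Hz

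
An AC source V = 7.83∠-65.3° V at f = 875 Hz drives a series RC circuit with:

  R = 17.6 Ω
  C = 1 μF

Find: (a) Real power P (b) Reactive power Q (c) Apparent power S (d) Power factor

Step 1 — Angular frequency: ω = 2π·f = 2π·875 = 5498 rad/s.
Step 2 — Component impedances:
  R: Z = R = 17.6 Ω
  C: Z = 1/(jωC) = -j/(ω·C) = 0 - j181.9 Ω
Step 3 — Series combination: Z_total = R + C = 17.6 - j181.9 Ω = 182.7∠-84.5° Ω.
Step 4 — Source phasor: V = 7.83∠-65.3° V = 3.272 - j7.114 V.
Step 5 — Current: I = V / Z = 0.04047 + j0.01407 A = 0.04285∠19.2° A.
Step 6 — Complex power: S = V·I* = 0.03231 - j0.3339 VA.
Step 7 — Real power: P = Re(S) = 0.03231 W.
Step 8 — Reactive power: Q = Im(S) = -0.3339 VAR.
Step 9 — Apparent power: |S| = 0.3355 VA.
Step 10 — Power factor: PF = P/|S| = 0.09631 (leading).

(a) P = 0.03231 W  (b) Q = -0.3339 VAR  (c) S = 0.3355 VA  (d) PF = 0.09631 (leading)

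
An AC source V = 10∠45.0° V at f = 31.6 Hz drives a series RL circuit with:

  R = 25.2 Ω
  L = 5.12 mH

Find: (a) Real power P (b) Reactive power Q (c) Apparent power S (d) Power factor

Step 1 — Angular frequency: ω = 2π·f = 2π·31.6 = 198.5 rad/s.
Step 2 — Component impedances:
  R: Z = R = 25.2 Ω
  L: Z = jωL = j·198.5·0.00512 = 0 + j1.017 Ω
Step 3 — Series combination: Z_total = R + L = 25.2 + j1.017 Ω = 25.22∠2.3° Ω.
Step 4 — Source phasor: V = 10∠45.0° V = 7.071 + j7.071 V.
Step 5 — Current: I = V / Z = 0.2914 + j0.2688 A = 0.3965∠42.7° A.
Step 6 — Complex power: S = V·I* = 3.962 + j0.1598 VA.
Step 7 — Real power: P = Re(S) = 3.962 W.
Step 8 — Reactive power: Q = Im(S) = 0.1598 VAR.
Step 9 — Apparent power: |S| = 3.965 VA.
Step 10 — Power factor: PF = P/|S| = 0.9992 (lagging).

(a) P = 3.962 W  (b) Q = 0.1598 VAR  (c) S = 3.965 VA  (d) PF = 0.9992 (lagging)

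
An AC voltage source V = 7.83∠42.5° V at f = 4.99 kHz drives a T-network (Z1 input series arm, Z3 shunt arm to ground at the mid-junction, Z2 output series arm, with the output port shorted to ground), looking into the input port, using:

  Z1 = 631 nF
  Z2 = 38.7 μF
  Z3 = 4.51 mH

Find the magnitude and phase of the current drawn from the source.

Step 1 — Angular frequency: ω = 2π·f = 2π·4990 = 3.135e+04 rad/s.
Step 2 — Component impedances:
  Z1: Z = 1/(jωC) = -j/(ω·C) = 0 - j50.55 Ω
  Z2: Z = 1/(jωC) = -j/(ω·C) = 0 - j0.8242 Ω
  Z3: Z = jωL = j·3.135e+04·0.00451 = 0 + j141.4 Ω
Step 3 — With the output port shorted to ground, the output series arm Z2 runs from the junction to ground; the shunt arm Z3 also runs from the junction to ground. They appear in parallel: Z3 || Z2 = 0 - j0.829 Ω.
Step 4 — Series with input arm Z1: Z_in = Z1 + (Z3 || Z2) = 0 - j51.38 Ω = 51.38∠-90.0° Ω.
Step 5 — Source phasor: V = 7.83∠42.5° V = 5.773 + j5.29 V.
Step 6 — Ohm's law: I = V / Z_total = (5.773 + j5.29) / (0 - j51.38) = -0.103 + j0.1124 A.
Step 7 — Convert to polar: |I| = 0.1524 A, ∠I = 132.5°.

I = 0.1524∠132.5° A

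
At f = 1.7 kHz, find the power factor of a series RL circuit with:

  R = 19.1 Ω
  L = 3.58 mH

Step 1 — Angular frequency: ω = 2π·f = 2π·1700 = 1.068e+04 rad/s.
Step 2 — Component impedances:
  R: Z = R = 19.1 Ω
  L: Z = jωL = j·1.068e+04·0.00358 = 0 + j38.24 Ω
Step 3 — Series combination: Z_total = R + L = 19.1 + j38.24 Ω = 42.74∠63.5° Ω.
Step 4 — Power factor: PF = cos(φ) = Re(Z)/|Z| = 19.1/42.744 = 0.4468.
Step 5 — Type: Im(Z) = 38.24 ⇒ lagging (phase φ = 63.5°).

PF = 0.4468 (lagging, φ = 63.5°)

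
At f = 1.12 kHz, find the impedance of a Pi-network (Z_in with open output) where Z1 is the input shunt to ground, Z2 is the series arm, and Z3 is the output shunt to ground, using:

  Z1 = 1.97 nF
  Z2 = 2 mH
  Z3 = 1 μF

Step 1 — Angular frequency: ω = 2π·f = 2π·1120 = 7037 rad/s.
Step 2 — Component impedances:
  Z1: Z = 1/(jωC) = -j/(ω·C) = 0 - j7.213e+04 Ω
  Z2: Z = jωL = j·7037·0.002 = 0 + j14.07 Ω
  Z3: Z = 1/(jωC) = -j/(ω·C) = 0 - j142.1 Ω
Step 3 — With open output, the series arm Z2 and the output shunt Z3 appear in series to ground: Z2 + Z3 = 0 - j128 Ω.
Step 4 — Parallel with input shunt Z1: Z_in = Z1 || (Z2 + Z3) = 0 - j127.8 Ω = 127.8∠-90.0° Ω.

Z = 0 - j127.8 Ω = 127.8∠-90.0° Ω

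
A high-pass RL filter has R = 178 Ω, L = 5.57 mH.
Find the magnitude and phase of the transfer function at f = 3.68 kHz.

Step 1 — Angular frequency: ω = 2π·3680 = 2.312e+04 rad/s.
Step 2 — Transfer function: H(jω) = jωL/(R + jωL).
Step 3 — Numerator jωL = j·128.8; denominator R + jωL = 178 + j128.8.
Step 4 — H = 0.3436 + j0.4749.
Step 5 — Magnitude: |H| = 0.5862 (-4.6 dB); phase: φ = 54.1°.

|H| = 0.5862 (-4.6 dB), φ = 54.1°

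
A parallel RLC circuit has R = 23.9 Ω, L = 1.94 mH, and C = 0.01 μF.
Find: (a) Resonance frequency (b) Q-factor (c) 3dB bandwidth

Step 1 — Resonance: ω₀ = 1/√(LC) = 1/√(0.00194·1e-08) = 2.27e+05 rad/s.
Step 2 — f₀ = ω₀/(2π) = 3.613e+04 Hz.
Step 3 — Parallel Q: Q = R/(ω₀L) = 23.9/(2.27e+05·0.00194) = 0.05426.
Step 4 — Bandwidth: Δω = ω₀/Q = 4.184e+06 rad/s; BW = Δω/(2π) = 6.659e+05 Hz.

(a) f₀ = 3.613e+04 Hz  (b) Q = 0.05426  (c) BW = 6.659e+05 Hz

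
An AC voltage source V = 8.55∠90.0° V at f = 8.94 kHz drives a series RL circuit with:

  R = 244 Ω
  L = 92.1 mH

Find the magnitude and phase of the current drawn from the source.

Step 1 — Angular frequency: ω = 2π·f = 2π·8940 = 5.617e+04 rad/s.
Step 2 — Component impedances:
  R: Z = R = 244 Ω
  L: Z = jωL = j·5.617e+04·0.0921 = 0 + j5173 Ω
Step 3 — Series combination: Z_total = R + L = 244 + j5173 Ω = 5179∠87.3° Ω.
Step 4 — Source phasor: V = 8.55∠90.0° V = 0 + j8.55 V.
Step 5 — Ohm's law: I = V / Z_total = (0 + j8.55) / (244 + j5173) = 0.001649 + j7.777e-05 A.
Step 6 — Convert to polar: |I| = 0.001651 A, ∠I = 2.7°.

I = 0.001651∠2.7° A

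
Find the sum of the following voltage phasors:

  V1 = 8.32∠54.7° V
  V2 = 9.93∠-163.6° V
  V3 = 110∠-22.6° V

Step 1 — Convert each phasor to rectangular form:
  V1 = 8.32·(cos(54.7°) + j·sin(54.7°)) = 4.808 + j6.79 V
  V2 = 9.93·(cos(-163.6°) + j·sin(-163.6°)) = -9.526 - j2.804 V
  V3 = 110·(cos(-22.6°) + j·sin(-22.6°)) = 101.6 - j42.27 V
Step 2 — Sum components: V_total = 96.83 - j38.29 V.
Step 3 — Convert to polar: |V_total| = 104.1 V, ∠V_total = -21.6°.

V_total = 104.1∠-21.6° V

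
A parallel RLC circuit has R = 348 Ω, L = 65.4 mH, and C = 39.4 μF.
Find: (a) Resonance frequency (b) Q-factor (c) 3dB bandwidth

Step 1 — Resonance: ω₀ = 1/√(LC) = 1/√(0.0654·3.94e-05) = 623 rad/s.
Step 2 — f₀ = ω₀/(2π) = 99.15 Hz.
Step 3 — Parallel Q: Q = R/(ω₀L) = 348/(623·0.0654) = 8.542.
Step 4 — Bandwidth: Δω = ω₀/Q = 72.93 rad/s; BW = Δω/(2π) = 11.61 Hz.

(a) f₀ = 99.15 Hz  (b) Q = 8.542  (c) BW = 11.61 Hz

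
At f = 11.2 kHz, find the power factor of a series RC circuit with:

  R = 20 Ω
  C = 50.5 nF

Step 1 — Angular frequency: ω = 2π·f = 2π·1.12e+04 = 7.037e+04 rad/s.
Step 2 — Component impedances:
  R: Z = R = 20 Ω
  C: Z = 1/(jωC) = -j/(ω·C) = 0 - j281.4 Ω
Step 3 — Series combination: Z_total = R + C = 20 - j281.4 Ω = 282.1∠-85.9° Ω.
Step 4 — Power factor: PF = cos(φ) = Re(Z)/|Z| = 20/282.1 = 0.0709.
Step 5 — Type: Im(Z) = -281.4 ⇒ leading (phase φ = -85.9°).

PF = 0.0709 (leading, φ = -85.9°)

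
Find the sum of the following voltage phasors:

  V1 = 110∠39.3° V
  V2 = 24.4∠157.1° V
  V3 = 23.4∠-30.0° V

Step 1 — Convert each phasor to rectangular form:
  V1 = 110·(cos(39.3°) + j·sin(39.3°)) = 85.12 + j69.67 V
  V2 = 24.4·(cos(157.1°) + j·sin(157.1°)) = -22.48 + j9.495 V
  V3 = 23.4·(cos(-30.0°) + j·sin(-30.0°)) = 20.26 - j11.7 V
Step 2 — Sum components: V_total = 82.91 + j67.47 V.
Step 3 — Convert to polar: |V_total| = 106.9 V, ∠V_total = 39.1°.

V_total = 106.9∠39.1° V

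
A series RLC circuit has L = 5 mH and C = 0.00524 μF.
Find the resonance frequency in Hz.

Step 1 — Resonance condition Im(Z)=0 gives ω₀ = 1/√(LC).
Step 2 — ω₀ = 1/√(0.005·5.24e-09) = 1.954e+05 rad/s.
Step 3 — f₀ = ω₀/(2π) = 3.109e+04 Hz.

f₀ = 3.109e+04 Hz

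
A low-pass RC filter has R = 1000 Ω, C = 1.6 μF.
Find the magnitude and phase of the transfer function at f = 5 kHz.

Step 1 — Angular frequency: ω = 2π·5000 = 3.142e+04 rad/s.
Step 2 — Transfer function: H(jω) = 1/(1 + jωRC).
Step 3 — Denominator: 1 + jωRC = 1 + j·3.142e+04·1000·1.6e-06 = 1 + j50.27.
Step 4 — H = 0.0003956 - j0.01989.
Step 5 — Magnitude: |H| = 0.01989 (-34.0 dB); phase: φ = -88.9°.

|H| = 0.01989 (-34.0 dB), φ = -88.9°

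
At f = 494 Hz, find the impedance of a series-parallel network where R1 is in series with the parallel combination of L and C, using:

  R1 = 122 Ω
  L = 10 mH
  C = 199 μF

Step 1 — Angular frequency: ω = 2π·f = 2π·494 = 3104 rad/s.
Step 2 — Component impedances:
  R1: Z = R = 122 Ω
  L: Z = jωL = j·3104·0.01 = 0 + j31.04 Ω
  C: Z = 1/(jωC) = -j/(ω·C) = 0 - j1.619 Ω
Step 3 — Parallel branch: L || C = 1/(1/L + 1/C) = 0 - j1.708 Ω.
Step 4 — Series with R1: Z_total = R1 + (L || C) = 122 - j1.708 Ω = 122∠-0.8° Ω.

Z = 122 - j1.708 Ω = 122∠-0.8° Ω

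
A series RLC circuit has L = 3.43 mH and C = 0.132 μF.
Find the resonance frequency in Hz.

Step 1 — Resonance condition Im(Z)=0 gives ω₀ = 1/√(LC).
Step 2 — ω₀ = 1/√(0.00343·1.32e-07) = 4.7e+04 rad/s.
Step 3 — f₀ = ω₀/(2π) = 7480 Hz.

f₀ = 7480 Hz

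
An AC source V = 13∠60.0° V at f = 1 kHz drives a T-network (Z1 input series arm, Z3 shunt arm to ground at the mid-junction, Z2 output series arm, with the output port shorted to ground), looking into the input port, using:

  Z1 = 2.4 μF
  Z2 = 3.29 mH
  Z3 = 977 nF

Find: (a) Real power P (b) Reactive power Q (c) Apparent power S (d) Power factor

Step 1 — Angular frequency: ω = 2π·f = 2π·1000 = 6283 rad/s.
Step 2 — Component impedances:
  Z1: Z = 1/(jωC) = -j/(ω·C) = 0 - j66.31 Ω
  Z2: Z = jωL = j·6283·0.00329 = 0 + j20.67 Ω
  Z3: Z = 1/(jωC) = -j/(ω·C) = 0 - j162.9 Ω
Step 3 — With the output port shorted to ground, the output series arm Z2 runs from the junction to ground; the shunt arm Z3 also runs from the junction to ground. They appear in parallel: Z3 || Z2 = 0 + j23.68 Ω.
Step 4 — Series with input arm Z1: Z_in = Z1 + (Z3 || Z2) = 0 - j42.64 Ω = 42.64∠-90.0° Ω.
Step 5 — Source phasor: V = 13∠60.0° V = 6.5 + j11.26 V.
Step 6 — Current: I = V / Z = -0.264 + j0.1524 A = 0.3049∠150.0° A.
Step 7 — Complex power: S = V·I* = 0 - j3.964 VA.
Step 8 — Real power: P = Re(S) = 0 W.
Step 9 — Reactive power: Q = Im(S) = -3.964 VAR.
Step 10 — Apparent power: |S| = 3.964 VA.
Step 11 — Power factor: PF = P/|S| = 0 (leading).

(a) P = 0 W  (b) Q = -3.964 VAR  (c) S = 3.964 VA  (d) PF = 0 (leading)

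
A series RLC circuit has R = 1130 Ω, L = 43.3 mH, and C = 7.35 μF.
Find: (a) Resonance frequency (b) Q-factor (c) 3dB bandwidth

Step 1 — Resonance condition Im(Z)=0 gives ω₀ = 1/√(LC).
Step 2 — ω₀ = 1/√(0.0433·7.35e-06) = 1773 rad/s.
Step 3 — f₀ = ω₀/(2π) = 282.1 Hz.
Step 4 — Series Q: Q = ω₀L/R = 1773·0.0433/1130 = 0.06792.
Step 5 — 3dB bandwidth: Δω = ω₀/Q = 2.61e+04 rad/s; BW = Δω/(2π) = 4153 Hz.

(a) f₀ = 282.1 Hz  (b) Q = 0.06792  (c) BW = 4153 Hz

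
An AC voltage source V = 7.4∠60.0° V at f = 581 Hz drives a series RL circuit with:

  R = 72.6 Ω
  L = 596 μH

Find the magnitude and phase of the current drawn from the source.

Step 1 — Angular frequency: ω = 2π·f = 2π·581 = 3651 rad/s.
Step 2 — Component impedances:
  R: Z = R = 72.6 Ω
  L: Z = jωL = j·3651·0.000596 = 0 + j2.176 Ω
Step 3 — Series combination: Z_total = R + L = 72.6 + j2.176 Ω = 72.63∠1.7° Ω.
Step 4 — Source phasor: V = 7.4∠60.0° V = 3.7 + j6.409 V.
Step 5 — Ohm's law: I = V / Z_total = (3.7 + j6.409) / (72.6 + j2.176) = 0.05356 + j0.08667 A.
Step 6 — Convert to polar: |I| = 0.1019 A, ∠I = 58.3°.

I = 0.1019∠58.3° A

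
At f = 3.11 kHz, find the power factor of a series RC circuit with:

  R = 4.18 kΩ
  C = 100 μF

Step 1 — Angular frequency: ω = 2π·f = 2π·3110 = 1.954e+04 rad/s.
Step 2 — Component impedances:
  R: Z = R = 4180 Ω
  C: Z = 1/(jωC) = -j/(ω·C) = 0 - j0.5118 Ω
Step 3 — Series combination: Z_total = R + C = 4180 - j0.5118 Ω = 4180∠-0.0° Ω.
Step 4 — Power factor: PF = cos(φ) = Re(Z)/|Z| = 4180/4180 = 1.
Step 5 — Type: Im(Z) = -0.5118 ⇒ leading (phase φ = -0.0°).

PF = 1 (leading, φ = -0.0°)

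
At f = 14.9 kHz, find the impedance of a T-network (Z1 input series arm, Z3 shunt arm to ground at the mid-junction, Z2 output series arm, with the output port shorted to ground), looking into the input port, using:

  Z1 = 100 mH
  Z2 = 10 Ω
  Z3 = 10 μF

Step 1 — Angular frequency: ω = 2π·f = 2π·1.49e+04 = 9.362e+04 rad/s.
Step 2 — Component impedances:
  Z1: Z = jωL = j·9.362e+04·0.1 = 0 + j9362 Ω
  Z2: Z = R = 10 Ω
  Z3: Z = 1/(jωC) = -j/(ω·C) = 0 - j1.068 Ω
Step 3 — With the output port shorted to ground, the output series arm Z2 runs from the junction to ground; the shunt arm Z3 also runs from the junction to ground. They appear in parallel: Z3 || Z2 = 0.1128 - j1.056 Ω.
Step 4 — Series with input arm Z1: Z_in = Z1 + (Z3 || Z2) = 0.1128 + j9361 Ω = 9361∠90.0° Ω.

Z = 0.1128 + j9361 Ω = 9361∠90.0° Ω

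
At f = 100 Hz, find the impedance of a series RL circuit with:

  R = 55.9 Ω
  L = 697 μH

Step 1 — Angular frequency: ω = 2π·f = 2π·100 = 628.3 rad/s.
Step 2 — Component impedances:
  R: Z = R = 55.9 Ω
  L: Z = jωL = j·628.3·0.000697 = 0 + j0.4379 Ω
Step 3 — Series combination: Z_total = R + L = 55.9 + j0.4379 Ω = 55.9∠0.4° Ω.

Z = 55.9 + j0.4379 Ω = 55.9∠0.4° Ω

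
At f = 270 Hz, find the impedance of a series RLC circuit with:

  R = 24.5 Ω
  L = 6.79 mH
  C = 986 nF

Step 1 — Angular frequency: ω = 2π·f = 2π·270 = 1696 rad/s.
Step 2 — Component impedances:
  R: Z = R = 24.5 Ω
  L: Z = jωL = j·1696·0.00679 = 0 + j11.52 Ω
  C: Z = 1/(jωC) = -j/(ω·C) = 0 - j597.8 Ω
Step 3 — Series combination: Z_total = R + L + C = 24.5 - j586.3 Ω = 586.8∠-87.6° Ω.

Z = 24.5 - j586.3 Ω = 586.8∠-87.6° Ω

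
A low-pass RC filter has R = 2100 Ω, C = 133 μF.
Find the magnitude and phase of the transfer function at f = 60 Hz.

Step 1 — Angular frequency: ω = 2π·60 = 377 rad/s.
Step 2 — Transfer function: H(jω) = 1/(1 + jωRC).
Step 3 — Denominator: 1 + jωRC = 1 + j·377·2100·0.000133 = 1 + j105.3.
Step 4 — H = 9.019e-05 - j0.009496.
Step 5 — Magnitude: |H| = 0.009497 (-40.4 dB); phase: φ = -89.5°.

|H| = 0.009497 (-40.4 dB), φ = -89.5°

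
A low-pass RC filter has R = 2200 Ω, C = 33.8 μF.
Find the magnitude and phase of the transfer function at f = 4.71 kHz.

Step 1 — Angular frequency: ω = 2π·4710 = 2.959e+04 rad/s.
Step 2 — Transfer function: H(jω) = 1/(1 + jωRC).
Step 3 — Denominator: 1 + jωRC = 1 + j·2.959e+04·2200·3.38e-05 = 1 + j2201.
Step 4 — H = 2.065e-07 - j0.0004544.
Step 5 — Magnitude: |H| = 0.0004544 (-66.9 dB); phase: φ = -90.0°.

|H| = 0.0004544 (-66.9 dB), φ = -90.0°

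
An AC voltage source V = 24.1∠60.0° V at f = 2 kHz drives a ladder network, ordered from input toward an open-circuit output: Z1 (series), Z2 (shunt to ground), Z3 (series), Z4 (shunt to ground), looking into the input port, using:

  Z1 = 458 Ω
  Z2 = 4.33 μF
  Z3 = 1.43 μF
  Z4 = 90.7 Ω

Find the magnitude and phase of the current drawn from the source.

Step 1 — Angular frequency: ω = 2π·f = 2π·2000 = 1.257e+04 rad/s.
Step 2 — Component impedances:
  Z1: Z = R = 458 Ω
  Z2: Z = 1/(jωC) = -j/(ω·C) = 0 - j18.38 Ω
  Z3: Z = 1/(jωC) = -j/(ω·C) = 0 - j55.65 Ω
  Z4: Z = R = 90.7 Ω
Step 3 — Ladder network (open output): work backward from the far end, alternating series and parallel combinations. Z_in = 460.2 - j16.55 Ω = 460.5∠-2.1° Ω.
Step 4 — Source phasor: V = 24.1∠60.0° V = 12.05 + j20.87 V.
Step 5 — Ohm's law: I = V / Z_total = (12.05 + j20.87) / (460.2 - j16.55) = 0.02452 + j0.04623 A.
Step 6 — Convert to polar: |I| = 0.05233 A, ∠I = 62.1°.

I = 0.05233∠62.1° A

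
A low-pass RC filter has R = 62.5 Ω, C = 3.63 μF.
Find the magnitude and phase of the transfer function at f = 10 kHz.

Step 1 — Angular frequency: ω = 2π·1e+04 = 6.283e+04 rad/s.
Step 2 — Transfer function: H(jω) = 1/(1 + jωRC).
Step 3 — Denominator: 1 + jωRC = 1 + j·6.283e+04·62.5·3.63e-06 = 1 + j14.25.
Step 4 — H = 0.004897 - j0.06981.
Step 5 — Magnitude: |H| = 0.06998 (-23.1 dB); phase: φ = -86.0°.

|H| = 0.06998 (-23.1 dB), φ = -86.0°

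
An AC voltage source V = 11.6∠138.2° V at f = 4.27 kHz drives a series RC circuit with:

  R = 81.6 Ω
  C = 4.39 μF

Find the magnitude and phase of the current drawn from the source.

Step 1 — Angular frequency: ω = 2π·f = 2π·4270 = 2.683e+04 rad/s.
Step 2 — Component impedances:
  R: Z = R = 81.6 Ω
  C: Z = 1/(jωC) = -j/(ω·C) = 0 - j8.49 Ω
Step 3 — Series combination: Z_total = R + C = 81.6 - j8.49 Ω = 82.04∠-5.9° Ω.
Step 4 — Source phasor: V = 11.6∠138.2° V = -8.648 + j7.732 V.
Step 5 — Ohm's law: I = V / Z_total = (-8.648 + j7.732) / (81.6 - j8.49) = -0.1146 + j0.08283 A.
Step 6 — Convert to polar: |I| = 0.1414 A, ∠I = 144.1°.

I = 0.1414∠144.1° A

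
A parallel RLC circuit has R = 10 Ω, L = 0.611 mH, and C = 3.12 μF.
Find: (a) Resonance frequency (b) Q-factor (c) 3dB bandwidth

Step 1 — Resonance: ω₀ = 1/√(LC) = 1/√(0.000611·3.12e-06) = 2.29e+04 rad/s.
Step 2 — f₀ = ω₀/(2π) = 3645 Hz.
Step 3 — Parallel Q: Q = R/(ω₀L) = 10/(2.29e+04·0.000611) = 0.7146.
Step 4 — Bandwidth: Δω = ω₀/Q = 3.205e+04 rad/s; BW = Δω/(2π) = 5101 Hz.

(a) f₀ = 3645 Hz  (b) Q = 0.7146  (c) BW = 5101 Hz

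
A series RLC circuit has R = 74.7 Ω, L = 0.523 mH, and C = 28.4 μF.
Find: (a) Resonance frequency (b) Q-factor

Step 1 — Resonance condition Im(Z)=0 gives ω₀ = 1/√(LC).
Step 2 — ω₀ = 1/√(0.000523·2.84e-05) = 8205 rad/s.
Step 3 — f₀ = ω₀/(2π) = 1306 Hz.
Step 4 — Series Q: Q = ω₀L/R = 8205·0.000523/74.7 = 0.05745.

(a) f₀ = 1306 Hz  (b) Q = 0.05745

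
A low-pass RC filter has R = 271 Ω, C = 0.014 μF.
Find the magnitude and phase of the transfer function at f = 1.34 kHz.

Step 1 — Angular frequency: ω = 2π·1340 = 8419 rad/s.
Step 2 — Transfer function: H(jω) = 1/(1 + jωRC).
Step 3 — Denominator: 1 + jωRC = 1 + j·8419·271·1.4e-08 = 1 + j0.03194.
Step 4 — H = 0.999 - j0.03191.
Step 5 — Magnitude: |H| = 0.9995 (-0.0 dB); phase: φ = -1.8°.

|H| = 0.9995 (-0.0 dB), φ = -1.8°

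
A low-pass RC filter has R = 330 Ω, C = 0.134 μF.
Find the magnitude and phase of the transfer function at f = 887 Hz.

Step 1 — Angular frequency: ω = 2π·887 = 5573 rad/s.
Step 2 — Transfer function: H(jω) = 1/(1 + jωRC).
Step 3 — Denominator: 1 + jωRC = 1 + j·5573·330·1.34e-07 = 1 + j0.2464.
Step 4 — H = 0.9427 - j0.2323.
Step 5 — Magnitude: |H| = 0.9709 (-0.3 dB); phase: φ = -13.8°.

|H| = 0.9709 (-0.3 dB), φ = -13.8°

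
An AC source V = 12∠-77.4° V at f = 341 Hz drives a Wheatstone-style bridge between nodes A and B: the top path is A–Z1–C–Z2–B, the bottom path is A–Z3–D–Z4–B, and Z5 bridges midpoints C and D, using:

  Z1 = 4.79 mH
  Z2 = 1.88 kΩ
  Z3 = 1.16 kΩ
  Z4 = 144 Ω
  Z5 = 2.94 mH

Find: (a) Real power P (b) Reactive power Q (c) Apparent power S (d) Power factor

Step 1 — Angular frequency: ω = 2π·f = 2π·341 = 2143 rad/s.
Step 2 — Component impedances:
  Z1: Z = jωL = j·2143·0.00479 = 0 + j10.26 Ω
  Z2: Z = R = 1880 Ω
  Z3: Z = R = 1160 Ω
  Z4: Z = R = 144 Ω
  Z5: Z = jωL = j·2143·0.00294 = 0 + j6.299 Ω
Step 3 — Bridge requires nodal analysis (the Z5 bridge couples midpoints C and D, so the two paths cannot be reduced to a simple series/parallel combination). Setting node B to ground and injecting 1 A at node A, the 3-node admittance system at A, C, D solves to V_A = Z_AB = 134 + j15.69 Ω = 134.9∠6.7° Ω.
Step 4 — Source phasor: V = 12∠-77.4° V = 2.618 - j11.71 V.
Step 5 — Current: I = V / Z = 0.009174 - j0.08847 A = 0.08895∠-84.1° A.
Step 6 — Complex power: S = V·I* = 1.06 + j0.1242 VA.
Step 7 — Real power: P = Re(S) = 1.06 W.
Step 8 — Reactive power: Q = Im(S) = 0.1242 VAR.
Step 9 — Apparent power: |S| = 1.067 VA.
Step 10 — Power factor: PF = P/|S| = 0.9932 (lagging).

(a) P = 1.06 W  (b) Q = 0.1242 VAR  (c) S = 1.067 VA  (d) PF = 0.9932 (lagging)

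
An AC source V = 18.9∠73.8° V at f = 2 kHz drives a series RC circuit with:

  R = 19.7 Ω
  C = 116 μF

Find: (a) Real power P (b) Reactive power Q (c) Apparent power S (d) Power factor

Step 1 — Angular frequency: ω = 2π·f = 2π·2000 = 1.257e+04 rad/s.
Step 2 — Component impedances:
  R: Z = R = 19.7 Ω
  C: Z = 1/(jωC) = -j/(ω·C) = 0 - j0.686 Ω
Step 3 — Series combination: Z_total = R + C = 19.7 - j0.686 Ω = 19.71∠-2.0° Ω.
Step 4 — Source phasor: V = 18.9∠73.8° V = 5.273 + j18.15 V.
Step 5 — Current: I = V / Z = 0.2353 + j0.9295 A = 0.9588∠75.8° A.
Step 6 — Complex power: S = V·I* = 18.11 - j0.6307 VA.
Step 7 — Real power: P = Re(S) = 18.11 W.
Step 8 — Reactive power: Q = Im(S) = -0.6307 VAR.
Step 9 — Apparent power: |S| = 18.12 VA.
Step 10 — Power factor: PF = P/|S| = 0.9994 (leading).

(a) P = 18.11 W  (b) Q = -0.6307 VAR  (c) S = 18.12 VA  (d) PF = 0.9994 (leading)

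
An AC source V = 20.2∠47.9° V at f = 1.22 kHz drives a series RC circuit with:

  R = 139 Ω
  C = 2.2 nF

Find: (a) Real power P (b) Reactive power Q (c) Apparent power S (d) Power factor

Step 1 — Angular frequency: ω = 2π·f = 2π·1220 = 7665 rad/s.
Step 2 — Component impedances:
  R: Z = R = 139 Ω
  C: Z = 1/(jωC) = -j/(ω·C) = 0 - j5.93e+04 Ω
Step 3 — Series combination: Z_total = R + C = 139 - j5.93e+04 Ω = 5.93e+04∠-89.9° Ω.
Step 4 — Source phasor: V = 20.2∠47.9° V = 13.54 + j14.99 V.
Step 5 — Current: I = V / Z = -0.0002522 + j0.000229 A = 0.0003407∠137.8° A.
Step 6 — Complex power: S = V·I* = 1.613e-05 - j0.006881 VA.
Step 7 — Real power: P = Re(S) = 1.613e-05 W.
Step 8 — Reactive power: Q = Im(S) = -0.006881 VAR.
Step 9 — Apparent power: |S| = 0.006881 VA.
Step 10 — Power factor: PF = P/|S| = 0.002344 (leading).

(a) P = 1.613e-05 W  (b) Q = -0.006881 VAR  (c) S = 0.006881 VA  (d) PF = 0.002344 (leading)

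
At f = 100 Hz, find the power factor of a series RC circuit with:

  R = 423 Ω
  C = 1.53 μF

Step 1 — Angular frequency: ω = 2π·f = 2π·100 = 628.3 rad/s.
Step 2 — Component impedances:
  R: Z = R = 423 Ω
  C: Z = 1/(jωC) = -j/(ω·C) = 0 - j1040 Ω
Step 3 — Series combination: Z_total = R + C = 423 - j1040 Ω = 1123∠-67.9° Ω.
Step 4 — Power factor: PF = cos(φ) = Re(Z)/|Z| = 423/1123 = 0.3767.
Step 5 — Type: Im(Z) = -1040 ⇒ leading (phase φ = -67.9°).

PF = 0.3767 (leading, φ = -67.9°)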